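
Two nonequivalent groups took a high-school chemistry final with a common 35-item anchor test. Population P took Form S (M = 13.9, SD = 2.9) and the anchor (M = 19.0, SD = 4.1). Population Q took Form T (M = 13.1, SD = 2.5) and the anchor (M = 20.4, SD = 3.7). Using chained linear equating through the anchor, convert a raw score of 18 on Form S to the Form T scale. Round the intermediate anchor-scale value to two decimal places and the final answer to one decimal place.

Form S → anchor (Population P): v = (4.1/2.9)(18 − 13.9) + 19.0 = 24.80
anchor → Form T (Population Q): y = (2.5/3.7)(24.80 − 20.4) + 13.1 = 16.1

16.1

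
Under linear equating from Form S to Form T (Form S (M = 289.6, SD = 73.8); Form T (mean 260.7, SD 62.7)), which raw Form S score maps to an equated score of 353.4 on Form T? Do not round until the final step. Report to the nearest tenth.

Invert y = (SD_Y/SD_X)(x − M_X) + M_Y:
x = (SD_X/SD_Y)(y − M_Y) + M_X = (73.8/62.7)(353.4 − 260.7) + 289.6
x = 1.177033 × 92.700 + 289.6 = 398.7

398.7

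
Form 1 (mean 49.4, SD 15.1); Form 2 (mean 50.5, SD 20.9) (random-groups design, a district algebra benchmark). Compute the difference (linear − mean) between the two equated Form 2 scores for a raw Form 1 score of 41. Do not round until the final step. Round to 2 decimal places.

Mean-equated: 41 + (50.5 − 49.4) = 42.10
Linear-equated: (20.9/15.1)(41 − 49.4) + 50.5 = 38.874
Difference = 38.874 − 42.10 = -3.23

-3.23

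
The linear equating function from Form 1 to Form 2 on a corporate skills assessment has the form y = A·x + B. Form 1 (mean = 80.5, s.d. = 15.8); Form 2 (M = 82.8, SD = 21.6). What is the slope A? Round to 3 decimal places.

1.367

A = SD_Y / SD_X = 21.6 / 15.8 = 1.367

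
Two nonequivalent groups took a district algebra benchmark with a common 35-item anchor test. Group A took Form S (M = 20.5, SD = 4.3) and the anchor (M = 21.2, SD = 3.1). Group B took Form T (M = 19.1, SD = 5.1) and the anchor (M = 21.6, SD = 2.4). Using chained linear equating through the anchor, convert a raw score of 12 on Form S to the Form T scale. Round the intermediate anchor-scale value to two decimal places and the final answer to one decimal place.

5.2

Form S → anchor (Group A): v = (3.1/4.3)(12 − 20.5) + 21.2 = 15.07
anchor → Form T (Group B): y = (5.1/2.4)(15.07 − 21.6) + 19.1 = 5.2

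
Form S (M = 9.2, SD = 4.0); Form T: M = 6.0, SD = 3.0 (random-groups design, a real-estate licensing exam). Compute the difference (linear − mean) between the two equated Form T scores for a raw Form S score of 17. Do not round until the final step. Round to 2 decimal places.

Mean-equated: 17 + (6.0 − 9.2) = 13.80
Linear-equated: (3.0/4.0)(17 − 9.2) + 6.0 = 11.850
Difference = 11.850 − 13.80 = -1.95

-1.95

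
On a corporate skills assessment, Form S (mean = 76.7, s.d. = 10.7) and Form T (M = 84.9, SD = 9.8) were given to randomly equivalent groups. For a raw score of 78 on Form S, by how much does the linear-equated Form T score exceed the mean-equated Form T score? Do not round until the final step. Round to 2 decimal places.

Mean-equated: 78 + (84.9 − 76.7) = 86.20
Linear-equated: (9.8/10.7)(78 − 76.7) + 84.9 = 86.091
Difference = 86.091 − 86.20 = -0.11

-0.11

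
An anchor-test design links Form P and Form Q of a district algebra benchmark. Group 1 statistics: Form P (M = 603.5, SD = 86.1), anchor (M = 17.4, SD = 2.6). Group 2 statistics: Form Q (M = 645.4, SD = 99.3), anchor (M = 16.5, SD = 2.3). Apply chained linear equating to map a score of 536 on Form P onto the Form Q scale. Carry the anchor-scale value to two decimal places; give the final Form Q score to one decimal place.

Form P → anchor (Group 1): v = (2.6/86.1)(536 − 603.5) + 17.4 = 15.36
anchor → Form Q (Group 2): y = (99.3/2.3)(15.36 − 16.5) + 645.4 = 596.2

596.2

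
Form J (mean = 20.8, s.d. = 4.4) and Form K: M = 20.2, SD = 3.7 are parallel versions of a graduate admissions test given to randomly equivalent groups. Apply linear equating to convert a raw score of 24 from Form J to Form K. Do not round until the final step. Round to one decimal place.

22.9

Linear equating: y = (SD_Y/SD_X)(x − M_X) + M_Y
y = (3.7/4.4)(24 − 20.8) + 20.2
y = 0.840909 × 3.2 + 20.2 = 2.6909 + 20.2 = 22.9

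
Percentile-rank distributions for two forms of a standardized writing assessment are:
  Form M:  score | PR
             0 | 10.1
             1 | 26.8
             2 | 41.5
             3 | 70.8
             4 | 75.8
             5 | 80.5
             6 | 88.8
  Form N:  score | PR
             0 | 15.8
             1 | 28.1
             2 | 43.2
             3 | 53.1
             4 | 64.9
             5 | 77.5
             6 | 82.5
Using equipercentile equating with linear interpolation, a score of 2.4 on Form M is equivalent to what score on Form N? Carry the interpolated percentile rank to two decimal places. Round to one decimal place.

PR of 2.4 on Form M: 41.5 + (2.4 − 2)/(3 − 2) × (70.8 − 41.5) = 53.22
On Form N, PR 53.22 falls between score 3 (PR 53.1) and 4 (PR 64.9).
Interpolate: 3 + (53.22 − 53.1)/(64.9 − 53.1) × (4 − 3) = 3.0

3.0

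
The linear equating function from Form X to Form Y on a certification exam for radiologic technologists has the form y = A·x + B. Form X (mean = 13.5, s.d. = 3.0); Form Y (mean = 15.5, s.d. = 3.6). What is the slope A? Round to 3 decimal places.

1.200

A = SD_Y / SD_X = 3.6 / 3.0 = 1.200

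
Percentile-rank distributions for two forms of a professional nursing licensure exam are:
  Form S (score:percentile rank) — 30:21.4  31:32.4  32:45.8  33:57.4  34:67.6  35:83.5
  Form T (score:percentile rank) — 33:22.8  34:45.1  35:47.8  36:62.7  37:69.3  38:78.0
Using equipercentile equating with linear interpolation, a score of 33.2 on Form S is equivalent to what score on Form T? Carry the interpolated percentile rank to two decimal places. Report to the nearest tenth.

35.8

PR of 33.2 on Form S: 57.4 + (33.2 − 33)/(34 − 33) × (67.6 − 57.4) = 59.44
On Form T, PR 59.44 falls between score 35 (PR 47.8) and 36 (PR 62.7).
Interpolate: 35 + (59.44 − 47.8)/(62.7 − 47.8) × (36 − 35) = 35.8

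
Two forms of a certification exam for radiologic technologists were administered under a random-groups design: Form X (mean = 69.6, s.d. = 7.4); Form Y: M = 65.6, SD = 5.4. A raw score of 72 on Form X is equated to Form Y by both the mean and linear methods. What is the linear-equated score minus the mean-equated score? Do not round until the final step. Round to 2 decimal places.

Mean-equated: 72 + (65.6 − 69.6) = 68.00
Linear-equated: (5.4/7.4)(72 − 69.6) + 65.6 = 67.351
Difference = 67.351 − 68.00 = -0.65

-0.65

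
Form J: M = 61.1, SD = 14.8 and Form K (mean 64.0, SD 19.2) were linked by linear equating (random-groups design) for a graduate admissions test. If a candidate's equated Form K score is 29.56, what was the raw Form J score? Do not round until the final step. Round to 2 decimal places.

34.55

Invert y = (SD_Y/SD_X)(x − M_X) + M_Y:
x = (SD_X/SD_Y)(y − M_Y) + M_X = (14.8/19.2)(29.56 − 64.0) + 61.1
x = 0.770833 × -34.440 + 61.1 = 34.55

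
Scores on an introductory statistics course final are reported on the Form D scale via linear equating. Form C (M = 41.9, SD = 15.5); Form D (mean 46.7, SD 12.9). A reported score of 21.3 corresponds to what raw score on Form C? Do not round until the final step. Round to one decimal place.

11.4

Invert y = (SD_Y/SD_X)(x − M_X) + M_Y:
x = (SD_X/SD_Y)(y − M_Y) + M_X = (15.5/12.9)(21.3 − 46.7) + 41.9
x = 1.201550 × -25.400 + 41.9 = 11.4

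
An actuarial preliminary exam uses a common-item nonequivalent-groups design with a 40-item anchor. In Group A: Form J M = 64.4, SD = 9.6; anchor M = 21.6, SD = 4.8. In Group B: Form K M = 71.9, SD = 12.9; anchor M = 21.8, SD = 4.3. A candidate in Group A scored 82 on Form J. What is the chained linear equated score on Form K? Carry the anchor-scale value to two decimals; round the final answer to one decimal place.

Form J → anchor (Group A): v = (4.8/9.6)(82 − 64.4) + 21.6 = 30.40
anchor → Form K (Group B): y = (12.9/4.3)(30.40 − 21.8) + 71.9 = 97.7

97.7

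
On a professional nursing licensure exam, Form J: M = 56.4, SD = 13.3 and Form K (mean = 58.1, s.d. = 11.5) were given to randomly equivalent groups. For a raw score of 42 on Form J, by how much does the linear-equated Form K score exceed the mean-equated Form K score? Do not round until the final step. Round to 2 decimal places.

1.95

Mean-equated: 42 + (58.1 − 56.4) = 43.70
Linear-equated: (11.5/13.3)(42 − 56.4) + 58.1 = 45.649
Difference = 45.649 − 43.70 = 1.95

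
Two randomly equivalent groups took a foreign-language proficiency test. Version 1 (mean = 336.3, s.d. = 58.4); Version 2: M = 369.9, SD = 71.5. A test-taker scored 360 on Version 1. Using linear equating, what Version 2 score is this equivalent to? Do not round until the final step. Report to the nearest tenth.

Linear equating: y = (SD_Y/SD_X)(x − M_X) + M_Y
y = (71.5/58.4)(360 − 336.3) + 369.9
y = 1.224315 × 23.7 + 369.9 = 29.0163 + 369.9 = 398.9

398.9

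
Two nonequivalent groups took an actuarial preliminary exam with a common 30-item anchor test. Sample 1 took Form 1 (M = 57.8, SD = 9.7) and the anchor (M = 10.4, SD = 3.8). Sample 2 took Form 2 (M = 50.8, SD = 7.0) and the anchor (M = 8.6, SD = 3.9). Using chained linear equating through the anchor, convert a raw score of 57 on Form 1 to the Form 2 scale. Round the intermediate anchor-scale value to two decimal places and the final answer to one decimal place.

Form 1 → anchor (Sample 1): v = (3.8/9.7)(57 − 57.8) + 10.4 = 10.09
anchor → Form 2 (Sample 2): y = (7.0/3.9)(10.09 − 8.6) + 50.8 = 53.5

53.5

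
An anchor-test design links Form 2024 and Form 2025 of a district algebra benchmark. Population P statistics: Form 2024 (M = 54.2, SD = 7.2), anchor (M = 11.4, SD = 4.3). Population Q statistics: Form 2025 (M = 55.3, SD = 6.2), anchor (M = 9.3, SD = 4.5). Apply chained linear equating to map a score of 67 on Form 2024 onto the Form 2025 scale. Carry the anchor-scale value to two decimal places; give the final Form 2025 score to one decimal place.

Form 2024 → anchor (Population P): v = (4.3/7.2)(67 − 54.2) + 11.4 = 19.04
anchor → Form 2025 (Population Q): y = (6.2/4.5)(19.04 − 9.3) + 55.3 = 68.7

68.7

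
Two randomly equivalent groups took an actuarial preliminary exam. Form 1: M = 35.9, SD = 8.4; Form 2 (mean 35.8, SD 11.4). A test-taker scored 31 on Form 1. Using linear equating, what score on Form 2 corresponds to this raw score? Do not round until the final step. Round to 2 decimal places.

Linear equating: y = (SD_Y/SD_X)(x − M_X) + M_Y
y = (11.4/8.4)(31 − 35.9) + 35.8
y = 1.357143 × -4.9 + 35.8 = -6.6500 + 35.8 = 29.15

29.15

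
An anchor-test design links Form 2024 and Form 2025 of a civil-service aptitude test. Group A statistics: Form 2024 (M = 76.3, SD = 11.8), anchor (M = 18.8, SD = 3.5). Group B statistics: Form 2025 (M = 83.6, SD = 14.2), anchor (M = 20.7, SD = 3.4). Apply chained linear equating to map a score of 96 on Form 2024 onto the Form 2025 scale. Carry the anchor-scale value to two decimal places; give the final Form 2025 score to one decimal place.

100.1

Form 2024 → anchor (Group A): v = (3.5/11.8)(96 − 76.3) + 18.8 = 24.64
anchor → Form 2025 (Group B): y = (14.2/3.4)(24.64 − 20.7) + 83.6 = 100.1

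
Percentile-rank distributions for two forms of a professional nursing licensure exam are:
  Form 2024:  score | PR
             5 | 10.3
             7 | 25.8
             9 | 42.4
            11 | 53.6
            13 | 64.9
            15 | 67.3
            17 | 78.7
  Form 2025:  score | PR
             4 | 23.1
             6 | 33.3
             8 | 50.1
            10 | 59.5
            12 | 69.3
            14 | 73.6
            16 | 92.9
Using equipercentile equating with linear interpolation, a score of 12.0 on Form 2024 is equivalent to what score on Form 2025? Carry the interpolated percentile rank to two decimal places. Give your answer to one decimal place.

9.9

PR of 12.0 on Form 2024: 53.6 + (12.0 − 11)/(13 − 11) × (64.9 − 53.6) = 59.25
On Form 2025, PR 59.25 falls between score 8 (PR 50.1) and 10 (PR 59.5).
Interpolate: 8 + (59.25 − 50.1)/(59.5 − 50.1) × (10 − 8) = 9.9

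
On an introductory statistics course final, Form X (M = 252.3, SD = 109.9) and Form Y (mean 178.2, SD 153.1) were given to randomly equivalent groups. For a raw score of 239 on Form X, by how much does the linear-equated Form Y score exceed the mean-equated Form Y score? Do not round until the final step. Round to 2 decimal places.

-5.23

Mean-equated: 239 + (178.2 − 252.3) = 164.90
Linear-equated: (153.1/109.9)(239 − 252.3) + 178.2 = 159.672
Difference = 159.672 − 164.90 = -5.23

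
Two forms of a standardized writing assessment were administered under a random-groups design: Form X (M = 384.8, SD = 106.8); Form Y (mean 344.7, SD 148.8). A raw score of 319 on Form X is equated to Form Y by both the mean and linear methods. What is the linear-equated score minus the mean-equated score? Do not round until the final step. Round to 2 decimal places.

-25.88

Mean-equated: 319 + (344.7 − 384.8) = 278.90
Linear-equated: (148.8/106.8)(319 − 384.8) + 344.7 = 253.024
Difference = 253.024 − 278.90 = -25.88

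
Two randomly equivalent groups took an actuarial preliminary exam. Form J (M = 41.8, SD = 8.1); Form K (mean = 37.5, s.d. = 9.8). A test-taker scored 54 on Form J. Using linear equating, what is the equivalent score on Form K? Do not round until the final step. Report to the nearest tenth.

Linear equating: y = (SD_Y/SD_X)(x − M_X) + M_Y
y = (9.8/8.1)(54 − 41.8) + 37.5
y = 1.209877 × 12.2 + 37.5 = 14.7605 + 37.5 = 52.3

52.3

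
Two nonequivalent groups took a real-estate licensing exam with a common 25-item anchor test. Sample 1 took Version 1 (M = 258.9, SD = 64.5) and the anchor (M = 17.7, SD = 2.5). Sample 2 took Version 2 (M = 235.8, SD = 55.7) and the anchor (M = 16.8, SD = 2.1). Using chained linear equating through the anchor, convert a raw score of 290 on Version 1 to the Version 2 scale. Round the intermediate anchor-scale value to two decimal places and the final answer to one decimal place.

Version 1 → anchor (Sample 1): v = (2.5/64.5)(290 − 258.9) + 17.7 = 18.91
anchor → Version 2 (Sample 2): y = (55.7/2.1)(18.91 − 16.8) + 235.8 = 291.8

291.8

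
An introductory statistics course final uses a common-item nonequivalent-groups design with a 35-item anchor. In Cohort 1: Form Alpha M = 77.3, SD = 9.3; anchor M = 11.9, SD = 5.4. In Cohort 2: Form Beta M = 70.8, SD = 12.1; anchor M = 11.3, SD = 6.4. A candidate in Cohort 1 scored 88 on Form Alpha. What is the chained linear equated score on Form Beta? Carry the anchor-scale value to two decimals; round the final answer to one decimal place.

83.7

Form Alpha → anchor (Cohort 1): v = (5.4/9.3)(88 − 77.3) + 11.9 = 18.11
anchor → Form Beta (Cohort 2): y = (12.1/6.4)(18.11 − 11.3) + 70.8 = 83.7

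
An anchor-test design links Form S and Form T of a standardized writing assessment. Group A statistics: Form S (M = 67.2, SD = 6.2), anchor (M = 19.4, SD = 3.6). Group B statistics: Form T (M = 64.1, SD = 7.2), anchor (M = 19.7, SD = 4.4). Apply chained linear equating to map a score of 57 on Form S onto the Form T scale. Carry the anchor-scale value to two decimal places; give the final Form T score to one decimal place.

Form S → anchor (Group A): v = (3.6/6.2)(57 − 67.2) + 19.4 = 13.48
anchor → Form T (Group B): y = (7.2/4.4)(13.48 − 19.7) + 64.1 = 53.9

53.9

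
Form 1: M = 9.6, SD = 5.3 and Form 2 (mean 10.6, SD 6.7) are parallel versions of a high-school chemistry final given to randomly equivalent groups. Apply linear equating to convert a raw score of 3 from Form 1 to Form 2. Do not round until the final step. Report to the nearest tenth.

Linear equating: y = (SD_Y/SD_X)(x − M_X) + M_Y
y = (6.7/5.3)(3 − 9.6) + 10.6
y = 1.264151 × -6.6 + 10.6 = -8.3434 + 10.6 = 2.3

2.3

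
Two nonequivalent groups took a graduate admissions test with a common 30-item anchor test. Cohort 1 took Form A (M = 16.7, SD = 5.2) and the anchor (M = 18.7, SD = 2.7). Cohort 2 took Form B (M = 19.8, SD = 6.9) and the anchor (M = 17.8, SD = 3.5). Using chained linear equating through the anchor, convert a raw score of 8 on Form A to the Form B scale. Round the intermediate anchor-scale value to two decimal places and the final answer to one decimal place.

12.7

Form A → anchor (Cohort 1): v = (2.7/5.2)(8 − 16.7) + 18.7 = 14.18
anchor → Form B (Cohort 2): y = (6.9/3.5)(14.18 − 17.8) + 19.8 = 12.7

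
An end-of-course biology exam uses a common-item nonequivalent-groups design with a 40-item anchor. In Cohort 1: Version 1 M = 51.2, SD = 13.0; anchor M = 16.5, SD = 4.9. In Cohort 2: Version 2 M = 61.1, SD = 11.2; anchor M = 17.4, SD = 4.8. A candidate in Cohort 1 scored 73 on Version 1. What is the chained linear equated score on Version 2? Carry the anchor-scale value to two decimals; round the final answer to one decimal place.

Version 1 → anchor (Cohort 1): v = (4.9/13.0)(73 − 51.2) + 16.5 = 24.72
anchor → Version 2 (Cohort 2): y = (11.2/4.8)(24.72 − 17.4) + 61.1 = 78.2

78.2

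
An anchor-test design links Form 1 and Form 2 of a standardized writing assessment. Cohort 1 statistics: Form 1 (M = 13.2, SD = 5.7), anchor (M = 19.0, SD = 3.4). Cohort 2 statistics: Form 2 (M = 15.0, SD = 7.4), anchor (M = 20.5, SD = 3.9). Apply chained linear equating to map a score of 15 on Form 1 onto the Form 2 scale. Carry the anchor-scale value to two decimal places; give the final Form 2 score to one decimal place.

14.2

Form 1 → anchor (Cohort 1): v = (3.4/5.7)(15 − 13.2) + 19.0 = 20.07
anchor → Form 2 (Cohort 2): y = (7.4/3.9)(20.07 − 20.5) + 15.0 = 14.2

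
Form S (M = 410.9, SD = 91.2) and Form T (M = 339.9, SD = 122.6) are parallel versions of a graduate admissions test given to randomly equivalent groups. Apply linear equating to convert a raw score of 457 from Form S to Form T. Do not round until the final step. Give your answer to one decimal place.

401.9

Linear equating: y = (SD_Y/SD_X)(x − M_X) + M_Y
y = (122.6/91.2)(457 − 410.9) + 339.9
y = 1.344298 × 46.1 + 339.9 = 61.9721 + 339.9 = 401.9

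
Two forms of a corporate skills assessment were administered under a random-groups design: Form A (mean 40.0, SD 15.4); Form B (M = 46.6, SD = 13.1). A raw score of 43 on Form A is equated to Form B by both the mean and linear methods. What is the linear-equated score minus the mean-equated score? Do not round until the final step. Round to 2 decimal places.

-0.45

Mean-equated: 43 + (46.6 − 40.0) = 49.60
Linear-equated: (13.1/15.4)(43 − 40.0) + 46.6 = 49.152
Difference = 49.152 − 49.60 = -0.45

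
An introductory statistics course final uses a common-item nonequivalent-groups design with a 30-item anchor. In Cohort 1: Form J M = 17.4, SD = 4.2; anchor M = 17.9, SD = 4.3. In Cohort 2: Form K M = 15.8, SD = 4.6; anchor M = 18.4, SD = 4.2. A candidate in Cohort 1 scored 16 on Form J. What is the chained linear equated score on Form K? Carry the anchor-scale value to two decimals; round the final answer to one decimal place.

Form J → anchor (Cohort 1): v = (4.3/4.2)(16 − 17.4) + 17.9 = 16.47
anchor → Form K (Cohort 2): y = (4.6/4.2)(16.47 − 18.4) + 15.8 = 13.7

13.7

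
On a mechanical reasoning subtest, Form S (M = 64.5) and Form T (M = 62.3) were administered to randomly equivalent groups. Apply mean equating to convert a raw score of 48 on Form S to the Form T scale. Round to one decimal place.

Mean equating: y = x + (M_Y − M_X) = 48 + (62.3 − 64.5) = 45.8

45.8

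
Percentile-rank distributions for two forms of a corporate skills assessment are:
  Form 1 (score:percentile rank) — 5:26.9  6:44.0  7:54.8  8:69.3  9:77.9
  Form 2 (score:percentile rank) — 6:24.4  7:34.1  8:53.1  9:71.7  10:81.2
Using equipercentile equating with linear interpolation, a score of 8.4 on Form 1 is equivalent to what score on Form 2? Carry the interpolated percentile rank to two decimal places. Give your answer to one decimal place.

PR of 8.4 on Form 1: 69.3 + (8.4 − 8)/(9 − 8) × (77.9 − 69.3) = 72.74
On Form 2, PR 72.74 falls between score 9 (PR 71.7) and 10 (PR 81.2).
Interpolate: 9 + (72.74 − 71.7)/(81.2 − 71.7) × (10 − 9) = 9.1

9.1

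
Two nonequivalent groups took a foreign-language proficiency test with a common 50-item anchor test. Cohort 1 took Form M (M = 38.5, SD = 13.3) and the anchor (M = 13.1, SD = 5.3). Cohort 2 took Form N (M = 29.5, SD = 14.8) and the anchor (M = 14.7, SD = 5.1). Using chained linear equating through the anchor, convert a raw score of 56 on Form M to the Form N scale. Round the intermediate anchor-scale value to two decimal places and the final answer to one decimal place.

Form M → anchor (Cohort 1): v = (5.3/13.3)(56 − 38.5) + 13.1 = 20.07
anchor → Form N (Cohort 2): y = (14.8/5.1)(20.07 − 14.7) + 29.5 = 45.1

45.1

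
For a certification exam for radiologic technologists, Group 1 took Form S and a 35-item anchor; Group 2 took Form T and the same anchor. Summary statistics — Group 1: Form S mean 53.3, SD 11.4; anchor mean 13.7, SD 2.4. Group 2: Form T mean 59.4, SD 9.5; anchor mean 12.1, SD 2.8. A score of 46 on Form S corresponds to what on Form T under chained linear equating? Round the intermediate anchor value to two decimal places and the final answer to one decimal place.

59.6

Form S → anchor (Group 1): v = (2.4/11.4)(46 − 53.3) + 13.7 = 12.16
anchor → Form T (Group 2): y = (9.5/2.8)(12.16 − 12.1) + 59.4 = 59.6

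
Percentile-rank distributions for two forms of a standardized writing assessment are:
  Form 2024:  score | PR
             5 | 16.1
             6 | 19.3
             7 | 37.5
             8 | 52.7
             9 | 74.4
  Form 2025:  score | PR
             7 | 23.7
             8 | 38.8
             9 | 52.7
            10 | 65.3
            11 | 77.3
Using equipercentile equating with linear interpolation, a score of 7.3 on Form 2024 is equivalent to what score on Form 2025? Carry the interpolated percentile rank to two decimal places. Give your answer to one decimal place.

PR of 7.3 on Form 2024: 37.5 + (7.3 − 7)/(8 − 7) × (52.7 − 37.5) = 42.06
On Form 2025, PR 42.06 falls between score 8 (PR 38.8) and 9 (PR 52.7).
Interpolate: 8 + (42.06 − 38.8)/(52.7 − 38.8) × (9 − 8) = 8.2

8.2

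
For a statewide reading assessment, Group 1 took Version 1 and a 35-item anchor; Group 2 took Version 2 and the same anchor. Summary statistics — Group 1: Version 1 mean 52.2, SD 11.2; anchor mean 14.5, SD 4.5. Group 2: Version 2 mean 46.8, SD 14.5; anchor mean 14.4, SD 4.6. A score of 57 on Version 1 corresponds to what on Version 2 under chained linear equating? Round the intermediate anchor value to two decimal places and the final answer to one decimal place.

Version 1 → anchor (Group 1): v = (4.5/11.2)(57 − 52.2) + 14.5 = 16.43
anchor → Version 2 (Group 2): y = (14.5/4.6)(16.43 − 14.4) + 46.8 = 53.2

53.2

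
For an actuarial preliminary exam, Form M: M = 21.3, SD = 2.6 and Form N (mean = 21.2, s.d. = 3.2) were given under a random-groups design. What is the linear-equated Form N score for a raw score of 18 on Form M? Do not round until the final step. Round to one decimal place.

17.1

Linear equating: y = (SD_Y/SD_X)(x − M_X) + M_Y
y = (3.2/2.6)(18 − 21.3) + 21.2
y = 1.230769 × -3.3 + 21.2 = -4.0615 + 21.2 = 17.1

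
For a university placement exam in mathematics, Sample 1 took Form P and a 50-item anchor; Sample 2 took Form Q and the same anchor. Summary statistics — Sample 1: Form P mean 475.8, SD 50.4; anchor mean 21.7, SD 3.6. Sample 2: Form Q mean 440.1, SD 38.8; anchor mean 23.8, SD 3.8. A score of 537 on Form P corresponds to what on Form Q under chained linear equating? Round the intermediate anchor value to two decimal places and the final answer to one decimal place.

Form P → anchor (Sample 1): v = (3.6/50.4)(537 − 475.8) + 21.7 = 26.07
anchor → Form Q (Sample 2): y = (38.8/3.8)(26.07 − 23.8) + 440.1 = 463.3

463.3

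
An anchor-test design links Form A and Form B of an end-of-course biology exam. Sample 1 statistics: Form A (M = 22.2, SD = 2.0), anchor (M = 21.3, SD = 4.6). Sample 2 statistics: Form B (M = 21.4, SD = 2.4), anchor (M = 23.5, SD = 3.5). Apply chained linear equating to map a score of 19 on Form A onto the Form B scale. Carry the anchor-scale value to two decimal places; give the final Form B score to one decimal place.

14.8

Form A → anchor (Sample 1): v = (4.6/2.0)(19 − 22.2) + 21.3 = 13.94
anchor → Form B (Sample 2): y = (2.4/3.5)(13.94 − 23.5) + 21.4 = 14.8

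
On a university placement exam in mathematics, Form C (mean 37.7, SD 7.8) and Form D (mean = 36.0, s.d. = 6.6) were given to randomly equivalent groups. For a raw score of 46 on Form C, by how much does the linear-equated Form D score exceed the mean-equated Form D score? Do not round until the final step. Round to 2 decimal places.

Mean-equated: 46 + (36.0 − 37.7) = 44.30
Linear-equated: (6.6/7.8)(46 − 37.7) + 36.0 = 43.023
Difference = 43.023 − 44.30 = -1.28

-1.28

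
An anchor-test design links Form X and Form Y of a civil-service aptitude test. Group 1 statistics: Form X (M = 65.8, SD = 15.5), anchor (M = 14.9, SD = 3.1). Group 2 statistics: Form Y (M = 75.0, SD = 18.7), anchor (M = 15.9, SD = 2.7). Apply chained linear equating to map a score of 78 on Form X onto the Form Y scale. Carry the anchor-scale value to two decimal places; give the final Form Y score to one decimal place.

85.0

Form X → anchor (Group 1): v = (3.1/15.5)(78 − 65.8) + 14.9 = 17.34
anchor → Form Y (Group 2): y = (18.7/2.7)(17.34 − 15.9) + 75.0 = 85.0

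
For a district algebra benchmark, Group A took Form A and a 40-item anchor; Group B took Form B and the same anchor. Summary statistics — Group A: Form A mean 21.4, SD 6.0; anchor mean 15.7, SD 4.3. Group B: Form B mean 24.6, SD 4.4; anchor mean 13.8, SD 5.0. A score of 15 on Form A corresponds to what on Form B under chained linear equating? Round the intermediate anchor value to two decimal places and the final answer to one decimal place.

22.2

Form A → anchor (Group A): v = (4.3/6.0)(15 − 21.4) + 15.7 = 11.11
anchor → Form B (Group B): y = (4.4/5.0)(11.11 − 13.8) + 24.6 = 22.2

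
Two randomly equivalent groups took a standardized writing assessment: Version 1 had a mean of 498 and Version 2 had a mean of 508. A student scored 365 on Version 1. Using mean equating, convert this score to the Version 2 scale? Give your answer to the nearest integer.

375

Mean equating: y = x + (M_Y − M_X) = 365 + (508 − 498) = 375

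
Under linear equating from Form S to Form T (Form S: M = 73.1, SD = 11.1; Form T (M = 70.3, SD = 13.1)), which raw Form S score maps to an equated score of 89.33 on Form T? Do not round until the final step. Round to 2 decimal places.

Invert y = (SD_Y/SD_X)(x − M_X) + M_Y:
x = (SD_X/SD_Y)(y − M_Y) + M_X = (11.1/13.1)(89.33 − 70.3) + 73.1
x = 0.847328 × 19.030 + 73.1 = 89.22

89.22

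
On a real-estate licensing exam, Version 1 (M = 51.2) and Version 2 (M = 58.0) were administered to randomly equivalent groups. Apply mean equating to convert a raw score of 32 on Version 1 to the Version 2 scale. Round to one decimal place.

Mean equating: y = x + (M_Y − M_X) = 32 + (58.0 − 51.2) = 38.8

38.8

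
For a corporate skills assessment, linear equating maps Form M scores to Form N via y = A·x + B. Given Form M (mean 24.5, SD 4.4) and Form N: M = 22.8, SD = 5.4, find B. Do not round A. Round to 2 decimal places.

A = SD_Y / SD_X = 5.4 / 4.4 = 1.227273
B = M_Y − A·M_X = 22.8 − 1.227273 × 24.5 = -7.27

-7.27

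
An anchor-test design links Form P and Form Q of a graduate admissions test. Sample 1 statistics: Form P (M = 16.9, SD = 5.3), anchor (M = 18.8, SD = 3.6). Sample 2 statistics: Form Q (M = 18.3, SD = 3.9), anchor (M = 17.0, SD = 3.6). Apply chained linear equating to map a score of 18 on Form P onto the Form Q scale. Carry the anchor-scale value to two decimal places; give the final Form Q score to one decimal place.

21.1

Form P → anchor (Sample 1): v = (3.6/5.3)(18 − 16.9) + 18.8 = 19.55
anchor → Form Q (Sample 2): y = (3.9/3.6)(19.55 − 17.0) + 18.3 = 21.1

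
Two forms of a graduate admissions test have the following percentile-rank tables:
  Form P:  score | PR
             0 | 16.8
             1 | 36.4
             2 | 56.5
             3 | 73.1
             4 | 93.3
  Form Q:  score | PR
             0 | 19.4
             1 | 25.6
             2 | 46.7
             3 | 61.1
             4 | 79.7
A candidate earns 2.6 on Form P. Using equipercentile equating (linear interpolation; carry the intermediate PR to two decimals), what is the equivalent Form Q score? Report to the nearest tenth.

PR of 2.6 on Form P: 56.5 + (2.6 − 2)/(3 − 2) × (73.1 − 56.5) = 66.46
On Form Q, PR 66.46 falls between score 3 (PR 61.1) and 4 (PR 79.7).
Interpolate: 3 + (66.46 − 61.1)/(79.7 − 61.1) × (4 − 3) = 3.3

3.3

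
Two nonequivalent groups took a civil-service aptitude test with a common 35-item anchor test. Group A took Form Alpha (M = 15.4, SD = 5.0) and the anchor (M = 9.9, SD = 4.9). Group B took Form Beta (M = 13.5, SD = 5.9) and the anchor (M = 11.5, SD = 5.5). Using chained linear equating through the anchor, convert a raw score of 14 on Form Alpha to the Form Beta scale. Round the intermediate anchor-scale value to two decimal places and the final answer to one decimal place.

Form Alpha → anchor (Group A): v = (4.9/5.0)(14 − 15.4) + 9.9 = 8.53
anchor → Form Beta (Group B): y = (5.9/5.5)(8.53 − 11.5) + 13.5 = 10.3

10.3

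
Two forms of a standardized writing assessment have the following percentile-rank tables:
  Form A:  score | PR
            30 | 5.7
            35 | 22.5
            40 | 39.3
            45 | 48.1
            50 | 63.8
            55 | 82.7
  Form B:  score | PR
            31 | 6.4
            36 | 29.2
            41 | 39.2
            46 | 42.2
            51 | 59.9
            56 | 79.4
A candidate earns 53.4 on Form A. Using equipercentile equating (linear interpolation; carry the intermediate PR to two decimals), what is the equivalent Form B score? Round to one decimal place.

55.3

PR of 53.4 on Form A: 63.8 + (53.4 − 50)/(55 − 50) × (82.7 − 63.8) = 76.65
On Form B, PR 76.65 falls between score 51 (PR 59.9) and 56 (PR 79.4).
Interpolate: 51 + (76.65 − 59.9)/(79.4 − 59.9) × (56 − 51) = 55.3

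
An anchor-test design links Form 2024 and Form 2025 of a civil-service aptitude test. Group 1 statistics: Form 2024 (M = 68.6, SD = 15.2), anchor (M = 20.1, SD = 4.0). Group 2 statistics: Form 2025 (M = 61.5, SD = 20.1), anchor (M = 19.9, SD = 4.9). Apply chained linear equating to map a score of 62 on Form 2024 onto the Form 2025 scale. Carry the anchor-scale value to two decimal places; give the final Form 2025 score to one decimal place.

Form 2024 → anchor (Group 1): v = (4.0/15.2)(62 − 68.6) + 20.1 = 18.36
anchor → Form 2025 (Group 2): y = (20.1/4.9)(18.36 − 19.9) + 61.5 = 55.2

55.2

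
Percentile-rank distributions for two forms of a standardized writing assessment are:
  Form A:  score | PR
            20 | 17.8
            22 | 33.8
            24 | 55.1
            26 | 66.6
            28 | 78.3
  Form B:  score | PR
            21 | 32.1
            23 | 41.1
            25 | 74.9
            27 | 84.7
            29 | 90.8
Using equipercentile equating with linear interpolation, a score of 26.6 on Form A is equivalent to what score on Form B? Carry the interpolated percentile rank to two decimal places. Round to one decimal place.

24.7

PR of 26.6 on Form A: 66.6 + (26.6 − 26)/(28 − 26) × (78.3 − 66.6) = 70.11
On Form B, PR 70.11 falls between score 23 (PR 41.1) and 25 (PR 74.9).
Interpolate: 23 + (70.11 − 41.1)/(74.9 − 41.1) × (25 − 23) = 24.7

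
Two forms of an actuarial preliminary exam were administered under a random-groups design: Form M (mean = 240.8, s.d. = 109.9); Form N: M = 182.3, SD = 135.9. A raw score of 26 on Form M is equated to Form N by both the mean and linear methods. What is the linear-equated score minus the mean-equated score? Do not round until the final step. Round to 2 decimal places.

-50.82

Mean-equated: 26 + (182.3 − 240.8) = -32.50
Linear-equated: (135.9/109.9)(26 − 240.8) + 182.3 = -83.317
Difference = -83.317 − -32.50 = -50.82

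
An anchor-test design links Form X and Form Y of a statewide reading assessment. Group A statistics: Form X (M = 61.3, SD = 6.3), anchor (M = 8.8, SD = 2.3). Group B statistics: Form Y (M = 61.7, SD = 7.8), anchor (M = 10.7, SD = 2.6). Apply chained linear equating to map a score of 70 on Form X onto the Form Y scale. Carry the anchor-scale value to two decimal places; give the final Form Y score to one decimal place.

Form X → anchor (Group A): v = (2.3/6.3)(70 − 61.3) + 8.8 = 11.98
anchor → Form Y (Group B): y = (7.8/2.6)(11.98 − 10.7) + 61.7 = 65.5

65.5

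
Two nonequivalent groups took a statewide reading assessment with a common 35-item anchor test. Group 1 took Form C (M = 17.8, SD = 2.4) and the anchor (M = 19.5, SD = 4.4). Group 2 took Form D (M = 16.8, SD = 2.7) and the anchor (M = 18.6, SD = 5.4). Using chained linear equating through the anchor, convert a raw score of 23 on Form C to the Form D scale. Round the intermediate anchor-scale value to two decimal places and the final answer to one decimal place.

Form C → anchor (Group 1): v = (4.4/2.4)(23 − 17.8) + 19.5 = 29.03
anchor → Form D (Group 2): y = (2.7/5.4)(29.03 − 18.6) + 16.8 = 22.0

22.0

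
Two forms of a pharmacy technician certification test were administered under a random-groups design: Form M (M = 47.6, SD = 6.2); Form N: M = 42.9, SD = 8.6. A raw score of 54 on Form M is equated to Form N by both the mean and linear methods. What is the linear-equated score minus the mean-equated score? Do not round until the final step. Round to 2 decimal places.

Mean-equated: 54 + (42.9 − 47.6) = 49.30
Linear-equated: (8.6/6.2)(54 − 47.6) + 42.9 = 51.777
Difference = 51.777 − 49.30 = 2.48

2.48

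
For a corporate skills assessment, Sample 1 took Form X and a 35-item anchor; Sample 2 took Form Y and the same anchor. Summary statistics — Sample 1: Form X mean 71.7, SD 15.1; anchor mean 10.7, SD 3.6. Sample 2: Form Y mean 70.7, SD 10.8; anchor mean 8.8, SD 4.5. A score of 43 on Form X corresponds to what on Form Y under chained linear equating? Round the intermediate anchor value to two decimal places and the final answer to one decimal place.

Form X → anchor (Sample 1): v = (3.6/15.1)(43 − 71.7) + 10.7 = 3.86
anchor → Form Y (Sample 2): y = (10.8/4.5)(3.86 − 8.8) + 70.7 = 58.8

58.8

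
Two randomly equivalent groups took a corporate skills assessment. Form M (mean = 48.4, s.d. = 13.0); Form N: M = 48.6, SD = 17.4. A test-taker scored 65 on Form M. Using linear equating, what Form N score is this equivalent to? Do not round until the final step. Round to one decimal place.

Linear equating: y = (SD_Y/SD_X)(x − M_X) + M_Y
y = (17.4/13.0)(65 − 48.4) + 48.6
y = 1.338462 × 16.6 + 48.6 = 22.2185 + 48.6 = 70.8

70.8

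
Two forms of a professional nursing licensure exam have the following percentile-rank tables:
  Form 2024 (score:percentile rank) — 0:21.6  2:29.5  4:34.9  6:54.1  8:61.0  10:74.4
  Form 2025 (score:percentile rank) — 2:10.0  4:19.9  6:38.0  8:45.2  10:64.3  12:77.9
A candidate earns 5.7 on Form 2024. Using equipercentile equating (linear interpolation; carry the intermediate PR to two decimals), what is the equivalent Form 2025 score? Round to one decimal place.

PR of 5.7 on Form 2024: 34.9 + (5.7 − 4)/(6 − 4) × (54.1 − 34.9) = 51.22
On Form 2025, PR 51.22 falls between score 8 (PR 45.2) and 10 (PR 64.3).
Interpolate: 8 + (51.22 − 45.2)/(64.3 − 45.2) × (10 − 8) = 8.6

8.6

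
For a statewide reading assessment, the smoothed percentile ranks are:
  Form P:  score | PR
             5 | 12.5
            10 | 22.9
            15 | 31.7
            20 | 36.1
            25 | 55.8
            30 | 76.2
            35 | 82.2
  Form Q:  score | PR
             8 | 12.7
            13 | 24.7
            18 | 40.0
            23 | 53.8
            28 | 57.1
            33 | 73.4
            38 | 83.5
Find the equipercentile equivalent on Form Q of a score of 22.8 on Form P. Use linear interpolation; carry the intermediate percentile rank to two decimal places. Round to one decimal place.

20.6

PR of 22.8 on Form P: 36.1 + (22.8 − 20)/(25 − 20) × (55.8 − 36.1) = 47.13
On Form Q, PR 47.13 falls between score 18 (PR 40.0) and 23 (PR 53.8).
Interpolate: 18 + (47.13 − 40.0)/(53.8 − 40.0) × (23 − 18) = 20.6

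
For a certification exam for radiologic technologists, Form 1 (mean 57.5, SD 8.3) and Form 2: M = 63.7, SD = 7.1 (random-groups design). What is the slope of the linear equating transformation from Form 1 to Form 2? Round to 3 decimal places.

A = SD_Y / SD_X = 7.1 / 8.3 = 0.855

0.855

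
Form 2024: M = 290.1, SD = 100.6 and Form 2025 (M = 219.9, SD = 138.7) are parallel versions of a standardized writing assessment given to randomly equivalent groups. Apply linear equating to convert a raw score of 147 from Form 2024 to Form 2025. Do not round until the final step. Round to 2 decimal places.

22.60

Linear equating: y = (SD_Y/SD_X)(x − M_X) + M_Y
y = (138.7/100.6)(147 − 290.1) + 219.9
y = 1.378728 × -143.1 + 219.9 = -197.2959 + 219.9 = 22.60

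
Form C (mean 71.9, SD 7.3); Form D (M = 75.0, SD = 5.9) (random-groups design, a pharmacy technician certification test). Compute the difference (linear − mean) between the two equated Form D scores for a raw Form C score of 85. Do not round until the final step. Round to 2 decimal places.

-2.51

Mean-equated: 85 + (75.0 − 71.9) = 88.10
Linear-equated: (5.9/7.3)(85 − 71.9) + 75.0 = 85.588
Difference = 85.588 − 88.10 = -2.51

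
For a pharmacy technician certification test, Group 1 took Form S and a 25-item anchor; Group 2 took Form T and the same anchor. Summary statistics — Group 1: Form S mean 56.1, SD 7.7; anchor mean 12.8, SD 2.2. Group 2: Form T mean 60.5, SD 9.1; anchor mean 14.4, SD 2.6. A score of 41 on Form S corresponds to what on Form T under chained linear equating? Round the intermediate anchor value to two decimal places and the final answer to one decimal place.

Form S → anchor (Group 1): v = (2.2/7.7)(41 − 56.1) + 12.8 = 8.49
anchor → Form T (Group 2): y = (9.1/2.6)(8.49 − 14.4) + 60.5 = 39.8

39.8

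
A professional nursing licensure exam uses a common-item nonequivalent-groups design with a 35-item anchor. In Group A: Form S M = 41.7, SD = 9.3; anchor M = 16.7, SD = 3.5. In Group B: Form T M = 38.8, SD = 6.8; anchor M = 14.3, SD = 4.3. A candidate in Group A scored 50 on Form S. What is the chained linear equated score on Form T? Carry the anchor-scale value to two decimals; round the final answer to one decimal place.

47.5

Form S → anchor (Group A): v = (3.5/9.3)(50 − 41.7) + 16.7 = 19.82
anchor → Form T (Group B): y = (6.8/4.3)(19.82 − 14.3) + 38.8 = 47.5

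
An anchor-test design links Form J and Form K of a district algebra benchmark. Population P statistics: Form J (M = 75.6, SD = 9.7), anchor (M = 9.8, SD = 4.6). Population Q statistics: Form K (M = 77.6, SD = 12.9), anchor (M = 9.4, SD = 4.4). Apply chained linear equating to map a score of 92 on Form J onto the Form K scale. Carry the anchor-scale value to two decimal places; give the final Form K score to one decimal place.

101.6

Form J → anchor (Population P): v = (4.6/9.7)(92 − 75.6) + 9.8 = 17.58
anchor → Form K (Population Q): y = (12.9/4.4)(17.58 − 9.4) + 77.6 = 101.6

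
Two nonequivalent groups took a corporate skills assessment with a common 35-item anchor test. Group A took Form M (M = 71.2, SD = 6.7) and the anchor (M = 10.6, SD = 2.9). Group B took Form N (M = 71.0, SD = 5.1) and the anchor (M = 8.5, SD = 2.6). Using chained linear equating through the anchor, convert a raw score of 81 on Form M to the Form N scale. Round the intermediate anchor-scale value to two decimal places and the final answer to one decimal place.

Form M → anchor (Group A): v = (2.9/6.7)(81 − 71.2) + 10.6 = 14.84
anchor → Form N (Group B): y = (5.1/2.6)(14.84 − 8.5) + 71.0 = 83.4

83.4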